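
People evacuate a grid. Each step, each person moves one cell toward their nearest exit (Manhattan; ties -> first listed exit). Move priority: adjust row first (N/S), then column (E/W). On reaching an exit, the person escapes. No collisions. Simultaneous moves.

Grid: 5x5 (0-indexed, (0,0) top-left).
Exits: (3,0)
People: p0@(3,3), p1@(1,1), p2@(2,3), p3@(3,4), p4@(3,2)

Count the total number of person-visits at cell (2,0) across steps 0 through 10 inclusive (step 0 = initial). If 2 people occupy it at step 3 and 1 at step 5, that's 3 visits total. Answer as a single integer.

Step 0: p0@(3,3) p1@(1,1) p2@(2,3) p3@(3,4) p4@(3,2) -> at (2,0): 0 [-], cum=0
Step 1: p0@(3,2) p1@(2,1) p2@(3,3) p3@(3,3) p4@(3,1) -> at (2,0): 0 [-], cum=0
Step 2: p0@(3,1) p1@(3,1) p2@(3,2) p3@(3,2) p4@ESC -> at (2,0): 0 [-], cum=0
Step 3: p0@ESC p1@ESC p2@(3,1) p3@(3,1) p4@ESC -> at (2,0): 0 [-], cum=0
Step 4: p0@ESC p1@ESC p2@ESC p3@ESC p4@ESC -> at (2,0): 0 [-], cum=0
Total visits = 0

Answer: 0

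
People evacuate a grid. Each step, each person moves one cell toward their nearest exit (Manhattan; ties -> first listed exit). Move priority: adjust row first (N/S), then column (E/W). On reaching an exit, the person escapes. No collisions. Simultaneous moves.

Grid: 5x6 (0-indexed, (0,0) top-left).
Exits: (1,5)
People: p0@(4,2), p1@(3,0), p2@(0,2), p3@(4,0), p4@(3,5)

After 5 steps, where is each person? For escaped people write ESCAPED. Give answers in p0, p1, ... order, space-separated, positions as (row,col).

Step 1: p0:(4,2)->(3,2) | p1:(3,0)->(2,0) | p2:(0,2)->(1,2) | p3:(4,0)->(3,0) | p4:(3,5)->(2,5)
Step 2: p0:(3,2)->(2,2) | p1:(2,0)->(1,0) | p2:(1,2)->(1,3) | p3:(3,0)->(2,0) | p4:(2,5)->(1,5)->EXIT
Step 3: p0:(2,2)->(1,2) | p1:(1,0)->(1,1) | p2:(1,3)->(1,4) | p3:(2,0)->(1,0) | p4:escaped
Step 4: p0:(1,2)->(1,3) | p1:(1,1)->(1,2) | p2:(1,4)->(1,5)->EXIT | p3:(1,0)->(1,1) | p4:escaped
Step 5: p0:(1,3)->(1,4) | p1:(1,2)->(1,3) | p2:escaped | p3:(1,1)->(1,2) | p4:escaped

(1,4) (1,3) ESCAPED (1,2) ESCAPED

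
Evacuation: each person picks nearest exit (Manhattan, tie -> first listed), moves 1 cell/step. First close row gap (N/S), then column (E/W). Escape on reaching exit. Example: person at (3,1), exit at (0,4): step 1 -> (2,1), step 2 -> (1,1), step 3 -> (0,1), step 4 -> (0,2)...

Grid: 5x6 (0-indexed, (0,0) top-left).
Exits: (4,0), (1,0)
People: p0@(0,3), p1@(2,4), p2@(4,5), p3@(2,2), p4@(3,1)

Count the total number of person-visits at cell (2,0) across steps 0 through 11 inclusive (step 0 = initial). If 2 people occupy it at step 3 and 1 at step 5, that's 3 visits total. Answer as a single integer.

Step 0: p0@(0,3) p1@(2,4) p2@(4,5) p3@(2,2) p4@(3,1) -> at (2,0): 0 [-], cum=0
Step 1: p0@(1,3) p1@(1,4) p2@(4,4) p3@(1,2) p4@(4,1) -> at (2,0): 0 [-], cum=0
Step 2: p0@(1,2) p1@(1,3) p2@(4,3) p3@(1,1) p4@ESC -> at (2,0): 0 [-], cum=0
Step 3: p0@(1,1) p1@(1,2) p2@(4,2) p3@ESC p4@ESC -> at (2,0): 0 [-], cum=0
Step 4: p0@ESC p1@(1,1) p2@(4,1) p3@ESC p4@ESC -> at (2,0): 0 [-], cum=0
Step 5: p0@ESC p1@ESC p2@ESC p3@ESC p4@ESC -> at (2,0): 0 [-], cum=0
Total visits = 0

Answer: 0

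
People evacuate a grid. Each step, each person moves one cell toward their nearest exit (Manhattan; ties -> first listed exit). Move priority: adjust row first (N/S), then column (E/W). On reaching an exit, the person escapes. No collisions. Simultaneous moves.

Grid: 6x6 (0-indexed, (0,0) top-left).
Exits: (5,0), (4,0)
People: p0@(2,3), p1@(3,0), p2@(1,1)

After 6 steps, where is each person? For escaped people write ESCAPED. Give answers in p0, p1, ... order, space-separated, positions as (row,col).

Step 1: p0:(2,3)->(3,3) | p1:(3,0)->(4,0)->EXIT | p2:(1,1)->(2,1)
Step 2: p0:(3,3)->(4,3) | p1:escaped | p2:(2,1)->(3,1)
Step 3: p0:(4,3)->(4,2) | p1:escaped | p2:(3,1)->(4,1)
Step 4: p0:(4,2)->(4,1) | p1:escaped | p2:(4,1)->(4,0)->EXIT
Step 5: p0:(4,1)->(4,0)->EXIT | p1:escaped | p2:escaped

ESCAPED ESCAPED ESCAPED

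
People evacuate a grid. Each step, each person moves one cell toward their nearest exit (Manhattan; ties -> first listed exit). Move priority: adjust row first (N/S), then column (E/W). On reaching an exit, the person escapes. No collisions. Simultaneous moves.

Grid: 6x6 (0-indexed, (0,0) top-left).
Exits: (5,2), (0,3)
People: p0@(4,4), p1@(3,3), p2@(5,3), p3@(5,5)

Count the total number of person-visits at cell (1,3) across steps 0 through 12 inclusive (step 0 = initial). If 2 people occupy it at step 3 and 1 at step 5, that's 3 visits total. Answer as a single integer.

Step 0: p0@(4,4) p1@(3,3) p2@(5,3) p3@(5,5) -> at (1,3): 0 [-], cum=0
Step 1: p0@(5,4) p1@(4,3) p2@ESC p3@(5,4) -> at (1,3): 0 [-], cum=0
Step 2: p0@(5,3) p1@(5,3) p2@ESC p3@(5,3) -> at (1,3): 0 [-], cum=0
Step 3: p0@ESC p1@ESC p2@ESC p3@ESC -> at (1,3): 0 [-], cum=0
Total visits = 0

Answer: 0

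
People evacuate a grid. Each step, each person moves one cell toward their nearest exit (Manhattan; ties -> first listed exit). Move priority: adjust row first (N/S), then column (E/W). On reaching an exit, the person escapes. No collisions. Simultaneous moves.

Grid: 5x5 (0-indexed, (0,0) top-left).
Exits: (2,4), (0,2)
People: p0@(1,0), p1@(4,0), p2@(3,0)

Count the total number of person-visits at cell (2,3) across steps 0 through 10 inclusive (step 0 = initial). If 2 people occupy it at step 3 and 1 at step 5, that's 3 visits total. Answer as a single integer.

Answer: 2

Derivation:
Step 0: p0@(1,0) p1@(4,0) p2@(3,0) -> at (2,3): 0 [-], cum=0
Step 1: p0@(0,0) p1@(3,0) p2@(2,0) -> at (2,3): 0 [-], cum=0
Step 2: p0@(0,1) p1@(2,0) p2@(2,1) -> at (2,3): 0 [-], cum=0
Step 3: p0@ESC p1@(2,1) p2@(2,2) -> at (2,3): 0 [-], cum=0
Step 4: p0@ESC p1@(2,2) p2@(2,3) -> at (2,3): 1 [p2], cum=1
Step 5: p0@ESC p1@(2,3) p2@ESC -> at (2,3): 1 [p1], cum=2
Step 6: p0@ESC p1@ESC p2@ESC -> at (2,3): 0 [-], cum=2
Total visits = 2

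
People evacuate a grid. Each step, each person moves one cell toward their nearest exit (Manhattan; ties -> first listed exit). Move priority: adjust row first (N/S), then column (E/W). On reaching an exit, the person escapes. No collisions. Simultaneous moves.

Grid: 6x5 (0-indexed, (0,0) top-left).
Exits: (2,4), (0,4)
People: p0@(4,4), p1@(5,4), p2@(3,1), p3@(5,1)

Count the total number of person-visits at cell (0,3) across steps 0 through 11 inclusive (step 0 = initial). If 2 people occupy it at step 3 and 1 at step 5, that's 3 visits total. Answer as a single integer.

Answer: 0

Derivation:
Step 0: p0@(4,4) p1@(5,4) p2@(3,1) p3@(5,1) -> at (0,3): 0 [-], cum=0
Step 1: p0@(3,4) p1@(4,4) p2@(2,1) p3@(4,1) -> at (0,3): 0 [-], cum=0
Step 2: p0@ESC p1@(3,4) p2@(2,2) p3@(3,1) -> at (0,3): 0 [-], cum=0
Step 3: p0@ESC p1@ESC p2@(2,3) p3@(2,1) -> at (0,3): 0 [-], cum=0
Step 4: p0@ESC p1@ESC p2@ESC p3@(2,2) -> at (0,3): 0 [-], cum=0
Step 5: p0@ESC p1@ESC p2@ESC p3@(2,3) -> at (0,3): 0 [-], cum=0
Step 6: p0@ESC p1@ESC p2@ESC p3@ESC -> at (0,3): 0 [-], cum=0
Total visits = 0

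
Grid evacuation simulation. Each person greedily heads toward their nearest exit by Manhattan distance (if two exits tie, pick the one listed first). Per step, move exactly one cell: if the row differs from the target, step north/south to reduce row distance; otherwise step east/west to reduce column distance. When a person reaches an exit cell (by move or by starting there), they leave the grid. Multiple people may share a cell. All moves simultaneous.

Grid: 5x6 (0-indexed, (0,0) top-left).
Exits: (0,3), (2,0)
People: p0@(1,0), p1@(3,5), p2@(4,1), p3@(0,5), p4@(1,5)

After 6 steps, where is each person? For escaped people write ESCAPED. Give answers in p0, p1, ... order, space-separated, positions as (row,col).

Step 1: p0:(1,0)->(2,0)->EXIT | p1:(3,5)->(2,5) | p2:(4,1)->(3,1) | p3:(0,5)->(0,4) | p4:(1,5)->(0,5)
Step 2: p0:escaped | p1:(2,5)->(1,5) | p2:(3,1)->(2,1) | p3:(0,4)->(0,3)->EXIT | p4:(0,5)->(0,4)
Step 3: p0:escaped | p1:(1,5)->(0,5) | p2:(2,1)->(2,0)->EXIT | p3:escaped | p4:(0,4)->(0,3)->EXIT
Step 4: p0:escaped | p1:(0,5)->(0,4) | p2:escaped | p3:escaped | p4:escaped
Step 5: p0:escaped | p1:(0,4)->(0,3)->EXIT | p2:escaped | p3:escaped | p4:escaped

ESCAPED ESCAPED ESCAPED ESCAPED ESCAPED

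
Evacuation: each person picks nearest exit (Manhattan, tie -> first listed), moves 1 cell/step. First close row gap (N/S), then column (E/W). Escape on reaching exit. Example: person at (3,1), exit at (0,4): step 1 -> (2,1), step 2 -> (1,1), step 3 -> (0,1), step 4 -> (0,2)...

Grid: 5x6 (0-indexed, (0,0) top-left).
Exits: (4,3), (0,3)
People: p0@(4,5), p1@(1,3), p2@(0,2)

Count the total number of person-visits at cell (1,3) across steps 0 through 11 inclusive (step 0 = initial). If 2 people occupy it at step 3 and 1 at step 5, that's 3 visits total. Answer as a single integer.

Answer: 1

Derivation:
Step 0: p0@(4,5) p1@(1,3) p2@(0,2) -> at (1,3): 1 [p1], cum=1
Step 1: p0@(4,4) p1@ESC p2@ESC -> at (1,3): 0 [-], cum=1
Step 2: p0@ESC p1@ESC p2@ESC -> at (1,3): 0 [-], cum=1
Total visits = 1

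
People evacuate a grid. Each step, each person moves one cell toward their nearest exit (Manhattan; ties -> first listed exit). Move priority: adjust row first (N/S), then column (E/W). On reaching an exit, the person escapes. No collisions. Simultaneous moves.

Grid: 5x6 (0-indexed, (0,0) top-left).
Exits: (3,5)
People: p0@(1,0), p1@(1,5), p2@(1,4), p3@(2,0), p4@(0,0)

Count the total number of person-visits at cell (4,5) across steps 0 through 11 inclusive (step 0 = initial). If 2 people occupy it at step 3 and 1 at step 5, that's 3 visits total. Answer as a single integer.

Answer: 0

Derivation:
Step 0: p0@(1,0) p1@(1,5) p2@(1,4) p3@(2,0) p4@(0,0) -> at (4,5): 0 [-], cum=0
Step 1: p0@(2,0) p1@(2,5) p2@(2,4) p3@(3,0) p4@(1,0) -> at (4,5): 0 [-], cum=0
Step 2: p0@(3,0) p1@ESC p2@(3,4) p3@(3,1) p4@(2,0) -> at (4,5): 0 [-], cum=0
Step 3: p0@(3,1) p1@ESC p2@ESC p3@(3,2) p4@(3,0) -> at (4,5): 0 [-], cum=0
Step 4: p0@(3,2) p1@ESC p2@ESC p3@(3,3) p4@(3,1) -> at (4,5): 0 [-], cum=0
Step 5: p0@(3,3) p1@ESC p2@ESC p3@(3,4) p4@(3,2) -> at (4,5): 0 [-], cum=0
Step 6: p0@(3,4) p1@ESC p2@ESC p3@ESC p4@(3,3) -> at (4,5): 0 [-], cum=0
Step 7: p0@ESC p1@ESC p2@ESC p3@ESC p4@(3,4) -> at (4,5): 0 [-], cum=0
Step 8: p0@ESC p1@ESC p2@ESC p3@ESC p4@ESC -> at (4,5): 0 [-], cum=0
Total visits = 0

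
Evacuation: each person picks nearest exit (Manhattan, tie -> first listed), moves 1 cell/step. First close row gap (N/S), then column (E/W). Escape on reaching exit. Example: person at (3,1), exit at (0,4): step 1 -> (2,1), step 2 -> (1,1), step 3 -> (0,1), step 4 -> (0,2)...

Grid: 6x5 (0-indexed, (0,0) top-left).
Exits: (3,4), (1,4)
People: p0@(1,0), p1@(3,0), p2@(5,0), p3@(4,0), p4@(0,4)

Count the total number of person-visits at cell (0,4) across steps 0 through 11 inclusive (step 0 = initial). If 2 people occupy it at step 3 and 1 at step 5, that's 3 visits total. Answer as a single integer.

Answer: 1

Derivation:
Step 0: p0@(1,0) p1@(3,0) p2@(5,0) p3@(4,0) p4@(0,4) -> at (0,4): 1 [p4], cum=1
Step 1: p0@(1,1) p1@(3,1) p2@(4,0) p3@(3,0) p4@ESC -> at (0,4): 0 [-], cum=1
Step 2: p0@(1,2) p1@(3,2) p2@(3,0) p3@(3,1) p4@ESC -> at (0,4): 0 [-], cum=1
Step 3: p0@(1,3) p1@(3,3) p2@(3,1) p3@(3,2) p4@ESC -> at (0,4): 0 [-], cum=1
Step 4: p0@ESC p1@ESC p2@(3,2) p3@(3,3) p4@ESC -> at (0,4): 0 [-], cum=1
Step 5: p0@ESC p1@ESC p2@(3,3) p3@ESC p4@ESC -> at (0,4): 0 [-], cum=1
Step 6: p0@ESC p1@ESC p2@ESC p3@ESC p4@ESC -> at (0,4): 0 [-], cum=1
Total visits = 1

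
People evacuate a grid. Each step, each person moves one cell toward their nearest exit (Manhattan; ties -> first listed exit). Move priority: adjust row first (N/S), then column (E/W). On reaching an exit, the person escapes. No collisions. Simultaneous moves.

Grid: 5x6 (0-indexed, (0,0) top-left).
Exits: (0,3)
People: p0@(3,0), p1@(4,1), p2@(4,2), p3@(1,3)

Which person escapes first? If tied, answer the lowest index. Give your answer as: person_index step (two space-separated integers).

Answer: 3 1

Derivation:
Step 1: p0:(3,0)->(2,0) | p1:(4,1)->(3,1) | p2:(4,2)->(3,2) | p3:(1,3)->(0,3)->EXIT
Step 2: p0:(2,0)->(1,0) | p1:(3,1)->(2,1) | p2:(3,2)->(2,2) | p3:escaped
Step 3: p0:(1,0)->(0,0) | p1:(2,1)->(1,1) | p2:(2,2)->(1,2) | p3:escaped
Step 4: p0:(0,0)->(0,1) | p1:(1,1)->(0,1) | p2:(1,2)->(0,2) | p3:escaped
Step 5: p0:(0,1)->(0,2) | p1:(0,1)->(0,2) | p2:(0,2)->(0,3)->EXIT | p3:escaped
Step 6: p0:(0,2)->(0,3)->EXIT | p1:(0,2)->(0,3)->EXIT | p2:escaped | p3:escaped
Exit steps: [6, 6, 5, 1]
First to escape: p3 at step 1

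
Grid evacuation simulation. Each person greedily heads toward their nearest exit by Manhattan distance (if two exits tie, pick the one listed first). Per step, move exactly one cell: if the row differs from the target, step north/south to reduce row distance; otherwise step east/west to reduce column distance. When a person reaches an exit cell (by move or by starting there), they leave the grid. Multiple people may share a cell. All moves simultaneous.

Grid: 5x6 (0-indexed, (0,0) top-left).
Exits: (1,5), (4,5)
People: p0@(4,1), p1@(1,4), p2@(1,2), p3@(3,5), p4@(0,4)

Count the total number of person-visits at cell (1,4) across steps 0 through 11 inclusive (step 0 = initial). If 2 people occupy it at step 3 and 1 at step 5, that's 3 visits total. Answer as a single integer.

Answer: 3

Derivation:
Step 0: p0@(4,1) p1@(1,4) p2@(1,2) p3@(3,5) p4@(0,4) -> at (1,4): 1 [p1], cum=1
Step 1: p0@(4,2) p1@ESC p2@(1,3) p3@ESC p4@(1,4) -> at (1,4): 1 [p4], cum=2
Step 2: p0@(4,3) p1@ESC p2@(1,4) p3@ESC p4@ESC -> at (1,4): 1 [p2], cum=3
Step 3: p0@(4,4) p1@ESC p2@ESC p3@ESC p4@ESC -> at (1,4): 0 [-], cum=3
Step 4: p0@ESC p1@ESC p2@ESC p3@ESC p4@ESC -> at (1,4): 0 [-], cum=3
Total visits = 3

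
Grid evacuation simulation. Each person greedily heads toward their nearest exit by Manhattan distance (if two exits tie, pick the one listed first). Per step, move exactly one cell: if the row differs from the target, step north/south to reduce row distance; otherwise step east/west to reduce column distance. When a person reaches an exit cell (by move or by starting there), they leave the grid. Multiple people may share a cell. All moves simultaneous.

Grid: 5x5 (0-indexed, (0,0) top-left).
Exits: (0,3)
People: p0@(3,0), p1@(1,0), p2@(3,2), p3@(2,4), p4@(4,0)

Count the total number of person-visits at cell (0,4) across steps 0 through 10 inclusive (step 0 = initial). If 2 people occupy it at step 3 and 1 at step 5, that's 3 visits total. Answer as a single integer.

Answer: 1

Derivation:
Step 0: p0@(3,0) p1@(1,0) p2@(3,2) p3@(2,4) p4@(4,0) -> at (0,4): 0 [-], cum=0
Step 1: p0@(2,0) p1@(0,0) p2@(2,2) p3@(1,4) p4@(3,0) -> at (0,4): 0 [-], cum=0
Step 2: p0@(1,0) p1@(0,1) p2@(1,2) p3@(0,4) p4@(2,0) -> at (0,4): 1 [p3], cum=1
Step 3: p0@(0,0) p1@(0,2) p2@(0,2) p3@ESC p4@(1,0) -> at (0,4): 0 [-], cum=1
Step 4: p0@(0,1) p1@ESC p2@ESC p3@ESC p4@(0,0) -> at (0,4): 0 [-], cum=1
Step 5: p0@(0,2) p1@ESC p2@ESC p3@ESC p4@(0,1) -> at (0,4): 0 [-], cum=1
Step 6: p0@ESC p1@ESC p2@ESC p3@ESC p4@(0,2) -> at (0,4): 0 [-], cum=1
Step 7: p0@ESC p1@ESC p2@ESC p3@ESC p4@ESC -> at (0,4): 0 [-], cum=1
Total visits = 1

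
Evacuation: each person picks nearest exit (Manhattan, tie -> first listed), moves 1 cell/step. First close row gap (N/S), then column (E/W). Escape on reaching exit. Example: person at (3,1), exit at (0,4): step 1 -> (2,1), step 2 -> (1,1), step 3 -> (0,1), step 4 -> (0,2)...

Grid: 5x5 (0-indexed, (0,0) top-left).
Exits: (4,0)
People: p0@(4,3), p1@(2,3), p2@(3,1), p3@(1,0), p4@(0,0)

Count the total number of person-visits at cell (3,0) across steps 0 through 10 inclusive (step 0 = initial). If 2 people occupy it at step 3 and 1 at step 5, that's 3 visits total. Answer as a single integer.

Step 0: p0@(4,3) p1@(2,3) p2@(3,1) p3@(1,0) p4@(0,0) -> at (3,0): 0 [-], cum=0
Step 1: p0@(4,2) p1@(3,3) p2@(4,1) p3@(2,0) p4@(1,0) -> at (3,0): 0 [-], cum=0
Step 2: p0@(4,1) p1@(4,3) p2@ESC p3@(3,0) p4@(2,0) -> at (3,0): 1 [p3], cum=1
Step 3: p0@ESC p1@(4,2) p2@ESC p3@ESC p4@(3,0) -> at (3,0): 1 [p4], cum=2
Step 4: p0@ESC p1@(4,1) p2@ESC p3@ESC p4@ESC -> at (3,0): 0 [-], cum=2
Step 5: p0@ESC p1@ESC p2@ESC p3@ESC p4@ESC -> at (3,0): 0 [-], cum=2
Total visits = 2

Answer: 2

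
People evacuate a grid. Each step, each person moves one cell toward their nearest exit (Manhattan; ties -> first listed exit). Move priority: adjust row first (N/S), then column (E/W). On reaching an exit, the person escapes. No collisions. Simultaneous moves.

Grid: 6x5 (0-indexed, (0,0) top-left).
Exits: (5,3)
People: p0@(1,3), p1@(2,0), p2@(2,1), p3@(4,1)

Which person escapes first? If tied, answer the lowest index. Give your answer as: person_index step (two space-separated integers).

Step 1: p0:(1,3)->(2,3) | p1:(2,0)->(3,0) | p2:(2,1)->(3,1) | p3:(4,1)->(5,1)
Step 2: p0:(2,3)->(3,3) | p1:(3,0)->(4,0) | p2:(3,1)->(4,1) | p3:(5,1)->(5,2)
Step 3: p0:(3,3)->(4,3) | p1:(4,0)->(5,0) | p2:(4,1)->(5,1) | p3:(5,2)->(5,3)->EXIT
Step 4: p0:(4,3)->(5,3)->EXIT | p1:(5,0)->(5,1) | p2:(5,1)->(5,2) | p3:escaped
Step 5: p0:escaped | p1:(5,1)->(5,2) | p2:(5,2)->(5,3)->EXIT | p3:escaped
Step 6: p0:escaped | p1:(5,2)->(5,3)->EXIT | p2:escaped | p3:escaped
Exit steps: [4, 6, 5, 3]
First to escape: p3 at step 3

Answer: 3 3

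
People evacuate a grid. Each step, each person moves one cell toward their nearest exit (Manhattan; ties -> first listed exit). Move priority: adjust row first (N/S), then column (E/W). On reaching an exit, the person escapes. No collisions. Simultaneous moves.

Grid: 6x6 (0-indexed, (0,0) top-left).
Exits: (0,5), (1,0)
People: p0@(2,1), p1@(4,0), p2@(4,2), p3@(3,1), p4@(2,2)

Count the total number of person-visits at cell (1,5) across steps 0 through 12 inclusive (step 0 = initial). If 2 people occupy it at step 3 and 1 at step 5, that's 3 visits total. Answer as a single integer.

Step 0: p0@(2,1) p1@(4,0) p2@(4,2) p3@(3,1) p4@(2,2) -> at (1,5): 0 [-], cum=0
Step 1: p0@(1,1) p1@(3,0) p2@(3,2) p3@(2,1) p4@(1,2) -> at (1,5): 0 [-], cum=0
Step 2: p0@ESC p1@(2,0) p2@(2,2) p3@(1,1) p4@(1,1) -> at (1,5): 0 [-], cum=0
Step 3: p0@ESC p1@ESC p2@(1,2) p3@ESC p4@ESC -> at (1,5): 0 [-], cum=0
Step 4: p0@ESC p1@ESC p2@(1,1) p3@ESC p4@ESC -> at (1,5): 0 [-], cum=0
Step 5: p0@ESC p1@ESC p2@ESC p3@ESC p4@ESC -> at (1,5): 0 [-], cum=0
Total visits = 0

Answer: 0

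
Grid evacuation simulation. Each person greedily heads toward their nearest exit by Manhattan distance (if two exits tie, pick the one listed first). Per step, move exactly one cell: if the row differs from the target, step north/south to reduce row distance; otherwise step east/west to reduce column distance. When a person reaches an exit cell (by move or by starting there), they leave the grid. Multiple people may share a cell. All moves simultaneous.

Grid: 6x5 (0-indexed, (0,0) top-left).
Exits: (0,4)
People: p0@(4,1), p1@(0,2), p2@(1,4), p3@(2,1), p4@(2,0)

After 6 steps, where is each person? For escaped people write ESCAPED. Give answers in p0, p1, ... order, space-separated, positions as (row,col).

Step 1: p0:(4,1)->(3,1) | p1:(0,2)->(0,3) | p2:(1,4)->(0,4)->EXIT | p3:(2,1)->(1,1) | p4:(2,0)->(1,0)
Step 2: p0:(3,1)->(2,1) | p1:(0,3)->(0,4)->EXIT | p2:escaped | p3:(1,1)->(0,1) | p4:(1,0)->(0,0)
Step 3: p0:(2,1)->(1,1) | p1:escaped | p2:escaped | p3:(0,1)->(0,2) | p4:(0,0)->(0,1)
Step 4: p0:(1,1)->(0,1) | p1:escaped | p2:escaped | p3:(0,2)->(0,3) | p4:(0,1)->(0,2)
Step 5: p0:(0,1)->(0,2) | p1:escaped | p2:escaped | p3:(0,3)->(0,4)->EXIT | p4:(0,2)->(0,3)
Step 6: p0:(0,2)->(0,3) | p1:escaped | p2:escaped | p3:escaped | p4:(0,3)->(0,4)->EXIT

(0,3) ESCAPED ESCAPED ESCAPED ESCAPED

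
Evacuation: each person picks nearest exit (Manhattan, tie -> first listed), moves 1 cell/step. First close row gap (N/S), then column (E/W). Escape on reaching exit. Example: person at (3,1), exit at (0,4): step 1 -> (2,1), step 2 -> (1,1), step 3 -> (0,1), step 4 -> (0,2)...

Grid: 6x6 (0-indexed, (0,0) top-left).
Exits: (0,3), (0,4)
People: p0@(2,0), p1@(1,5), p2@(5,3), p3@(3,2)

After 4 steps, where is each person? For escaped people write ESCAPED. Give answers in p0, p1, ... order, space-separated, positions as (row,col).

Step 1: p0:(2,0)->(1,0) | p1:(1,5)->(0,5) | p2:(5,3)->(4,3) | p3:(3,2)->(2,2)
Step 2: p0:(1,0)->(0,0) | p1:(0,5)->(0,4)->EXIT | p2:(4,3)->(3,3) | p3:(2,2)->(1,2)
Step 3: p0:(0,0)->(0,1) | p1:escaped | p2:(3,3)->(2,3) | p3:(1,2)->(0,2)
Step 4: p0:(0,1)->(0,2) | p1:escaped | p2:(2,3)->(1,3) | p3:(0,2)->(0,3)->EXIT

(0,2) ESCAPED (1,3) ESCAPED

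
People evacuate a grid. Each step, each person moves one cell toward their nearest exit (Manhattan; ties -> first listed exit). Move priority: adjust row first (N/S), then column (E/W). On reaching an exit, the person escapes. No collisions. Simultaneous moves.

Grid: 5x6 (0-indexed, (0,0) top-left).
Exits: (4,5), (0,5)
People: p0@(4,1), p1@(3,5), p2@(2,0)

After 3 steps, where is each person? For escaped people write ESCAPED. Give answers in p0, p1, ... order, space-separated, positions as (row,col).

Step 1: p0:(4,1)->(4,2) | p1:(3,5)->(4,5)->EXIT | p2:(2,0)->(3,0)
Step 2: p0:(4,2)->(4,3) | p1:escaped | p2:(3,0)->(4,0)
Step 3: p0:(4,3)->(4,4) | p1:escaped | p2:(4,0)->(4,1)

(4,4) ESCAPED (4,1)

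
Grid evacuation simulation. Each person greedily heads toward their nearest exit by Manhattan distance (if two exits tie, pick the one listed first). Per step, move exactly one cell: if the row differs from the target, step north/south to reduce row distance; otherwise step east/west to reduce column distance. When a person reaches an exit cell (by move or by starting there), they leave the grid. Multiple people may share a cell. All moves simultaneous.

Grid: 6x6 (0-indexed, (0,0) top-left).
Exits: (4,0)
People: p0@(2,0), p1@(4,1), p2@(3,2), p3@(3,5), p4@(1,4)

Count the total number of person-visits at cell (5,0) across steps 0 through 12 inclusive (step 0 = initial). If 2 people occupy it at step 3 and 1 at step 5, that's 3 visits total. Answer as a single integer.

Answer: 0

Derivation:
Step 0: p0@(2,0) p1@(4,1) p2@(3,2) p3@(3,5) p4@(1,4) -> at (5,0): 0 [-], cum=0
Step 1: p0@(3,0) p1@ESC p2@(4,2) p3@(4,5) p4@(2,4) -> at (5,0): 0 [-], cum=0
Step 2: p0@ESC p1@ESC p2@(4,1) p3@(4,4) p4@(3,4) -> at (5,0): 0 [-], cum=0
Step 3: p0@ESC p1@ESC p2@ESC p3@(4,3) p4@(4,4) -> at (5,0): 0 [-], cum=0
Step 4: p0@ESC p1@ESC p2@ESC p3@(4,2) p4@(4,3) -> at (5,0): 0 [-], cum=0
Step 5: p0@ESC p1@ESC p2@ESC p3@(4,1) p4@(4,2) -> at (5,0): 0 [-], cum=0
Step 6: p0@ESC p1@ESC p2@ESC p3@ESC p4@(4,1) -> at (5,0): 0 [-], cum=0
Step 7: p0@ESC p1@ESC p2@ESC p3@ESC p4@ESC -> at (5,0): 0 [-], cum=0
Total visits = 0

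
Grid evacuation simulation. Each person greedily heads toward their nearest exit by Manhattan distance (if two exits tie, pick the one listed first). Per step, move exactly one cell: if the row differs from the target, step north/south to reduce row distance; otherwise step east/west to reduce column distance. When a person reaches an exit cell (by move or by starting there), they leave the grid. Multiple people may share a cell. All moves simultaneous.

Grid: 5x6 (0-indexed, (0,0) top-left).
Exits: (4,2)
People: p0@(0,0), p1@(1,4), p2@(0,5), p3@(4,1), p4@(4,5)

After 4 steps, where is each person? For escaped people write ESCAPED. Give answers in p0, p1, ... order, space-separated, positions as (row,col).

Step 1: p0:(0,0)->(1,0) | p1:(1,4)->(2,4) | p2:(0,5)->(1,5) | p3:(4,1)->(4,2)->EXIT | p4:(4,5)->(4,4)
Step 2: p0:(1,0)->(2,0) | p1:(2,4)->(3,4) | p2:(1,5)->(2,5) | p3:escaped | p4:(4,4)->(4,3)
Step 3: p0:(2,0)->(3,0) | p1:(3,4)->(4,4) | p2:(2,5)->(3,5) | p3:escaped | p4:(4,3)->(4,2)->EXIT
Step 4: p0:(3,0)->(4,0) | p1:(4,4)->(4,3) | p2:(3,5)->(4,5) | p3:escaped | p4:escaped

(4,0) (4,3) (4,5) ESCAPED ESCAPED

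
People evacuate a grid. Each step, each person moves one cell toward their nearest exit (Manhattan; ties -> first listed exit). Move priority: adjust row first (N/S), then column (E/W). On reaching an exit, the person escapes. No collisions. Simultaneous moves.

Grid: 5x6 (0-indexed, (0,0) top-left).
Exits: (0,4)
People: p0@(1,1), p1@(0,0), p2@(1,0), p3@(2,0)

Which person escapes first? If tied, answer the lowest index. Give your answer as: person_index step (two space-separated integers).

Step 1: p0:(1,1)->(0,1) | p1:(0,0)->(0,1) | p2:(1,0)->(0,0) | p3:(2,0)->(1,0)
Step 2: p0:(0,1)->(0,2) | p1:(0,1)->(0,2) | p2:(0,0)->(0,1) | p3:(1,0)->(0,0)
Step 3: p0:(0,2)->(0,3) | p1:(0,2)->(0,3) | p2:(0,1)->(0,2) | p3:(0,0)->(0,1)
Step 4: p0:(0,3)->(0,4)->EXIT | p1:(0,3)->(0,4)->EXIT | p2:(0,2)->(0,3) | p3:(0,1)->(0,2)
Step 5: p0:escaped | p1:escaped | p2:(0,3)->(0,4)->EXIT | p3:(0,2)->(0,3)
Step 6: p0:escaped | p1:escaped | p2:escaped | p3:(0,3)->(0,4)->EXIT
Exit steps: [4, 4, 5, 6]
First to escape: p0 at step 4

Answer: 0 4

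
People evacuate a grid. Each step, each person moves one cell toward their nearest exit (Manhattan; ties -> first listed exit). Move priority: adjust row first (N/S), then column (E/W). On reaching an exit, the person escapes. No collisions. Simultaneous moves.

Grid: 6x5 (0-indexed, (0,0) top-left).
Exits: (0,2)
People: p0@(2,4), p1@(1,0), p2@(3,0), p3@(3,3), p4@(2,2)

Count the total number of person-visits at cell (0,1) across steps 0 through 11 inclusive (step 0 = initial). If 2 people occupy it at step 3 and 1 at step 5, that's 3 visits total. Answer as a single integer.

Step 0: p0@(2,4) p1@(1,0) p2@(3,0) p3@(3,3) p4@(2,2) -> at (0,1): 0 [-], cum=0
Step 1: p0@(1,4) p1@(0,0) p2@(2,0) p3@(2,3) p4@(1,2) -> at (0,1): 0 [-], cum=0
Step 2: p0@(0,4) p1@(0,1) p2@(1,0) p3@(1,3) p4@ESC -> at (0,1): 1 [p1], cum=1
Step 3: p0@(0,3) p1@ESC p2@(0,0) p3@(0,3) p4@ESC -> at (0,1): 0 [-], cum=1
Step 4: p0@ESC p1@ESC p2@(0,1) p3@ESC p4@ESC -> at (0,1): 1 [p2], cum=2
Step 5: p0@ESC p1@ESC p2@ESC p3@ESC p4@ESC -> at (0,1): 0 [-], cum=2
Total visits = 2

Answer: 2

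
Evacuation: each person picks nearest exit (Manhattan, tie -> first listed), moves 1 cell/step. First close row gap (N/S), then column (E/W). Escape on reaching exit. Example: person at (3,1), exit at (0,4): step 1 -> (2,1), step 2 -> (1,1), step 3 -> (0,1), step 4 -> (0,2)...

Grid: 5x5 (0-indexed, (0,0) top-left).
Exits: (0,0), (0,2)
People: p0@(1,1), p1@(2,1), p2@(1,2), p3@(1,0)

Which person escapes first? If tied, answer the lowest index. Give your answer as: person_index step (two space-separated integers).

Step 1: p0:(1,1)->(0,1) | p1:(2,1)->(1,1) | p2:(1,2)->(0,2)->EXIT | p3:(1,0)->(0,0)->EXIT
Step 2: p0:(0,1)->(0,0)->EXIT | p1:(1,1)->(0,1) | p2:escaped | p3:escaped
Step 3: p0:escaped | p1:(0,1)->(0,0)->EXIT | p2:escaped | p3:escaped
Exit steps: [2, 3, 1, 1]
First to escape: p2 at step 1

Answer: 2 1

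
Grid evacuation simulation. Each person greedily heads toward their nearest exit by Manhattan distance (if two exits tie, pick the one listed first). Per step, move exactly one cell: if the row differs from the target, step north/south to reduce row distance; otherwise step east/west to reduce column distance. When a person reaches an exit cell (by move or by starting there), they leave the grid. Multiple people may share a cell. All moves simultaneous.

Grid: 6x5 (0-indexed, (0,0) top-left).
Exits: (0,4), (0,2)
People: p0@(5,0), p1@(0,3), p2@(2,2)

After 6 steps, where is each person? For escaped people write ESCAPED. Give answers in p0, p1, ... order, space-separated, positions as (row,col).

Step 1: p0:(5,0)->(4,0) | p1:(0,3)->(0,4)->EXIT | p2:(2,2)->(1,2)
Step 2: p0:(4,0)->(3,0) | p1:escaped | p2:(1,2)->(0,2)->EXIT
Step 3: p0:(3,0)->(2,0) | p1:escaped | p2:escaped
Step 4: p0:(2,0)->(1,0) | p1:escaped | p2:escaped
Step 5: p0:(1,0)->(0,0) | p1:escaped | p2:escaped
Step 6: p0:(0,0)->(0,1) | p1:escaped | p2:escaped

(0,1) ESCAPED ESCAPED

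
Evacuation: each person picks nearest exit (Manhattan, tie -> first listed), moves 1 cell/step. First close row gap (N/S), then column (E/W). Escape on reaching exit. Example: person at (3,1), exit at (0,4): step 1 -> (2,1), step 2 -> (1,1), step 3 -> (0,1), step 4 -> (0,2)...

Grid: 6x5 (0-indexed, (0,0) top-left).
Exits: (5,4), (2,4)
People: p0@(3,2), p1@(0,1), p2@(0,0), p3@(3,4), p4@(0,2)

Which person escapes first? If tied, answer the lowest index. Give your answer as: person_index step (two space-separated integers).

Step 1: p0:(3,2)->(2,2) | p1:(0,1)->(1,1) | p2:(0,0)->(1,0) | p3:(3,4)->(2,4)->EXIT | p4:(0,2)->(1,2)
Step 2: p0:(2,2)->(2,3) | p1:(1,1)->(2,1) | p2:(1,0)->(2,0) | p3:escaped | p4:(1,2)->(2,2)
Step 3: p0:(2,3)->(2,4)->EXIT | p1:(2,1)->(2,2) | p2:(2,0)->(2,1) | p3:escaped | p4:(2,2)->(2,3)
Step 4: p0:escaped | p1:(2,2)->(2,3) | p2:(2,1)->(2,2) | p3:escaped | p4:(2,3)->(2,4)->EXIT
Step 5: p0:escaped | p1:(2,3)->(2,4)->EXIT | p2:(2,2)->(2,3) | p3:escaped | p4:escaped
Step 6: p0:escaped | p1:escaped | p2:(2,3)->(2,4)->EXIT | p3:escaped | p4:escaped
Exit steps: [3, 5, 6, 1, 4]
First to escape: p3 at step 1

Answer: 3 1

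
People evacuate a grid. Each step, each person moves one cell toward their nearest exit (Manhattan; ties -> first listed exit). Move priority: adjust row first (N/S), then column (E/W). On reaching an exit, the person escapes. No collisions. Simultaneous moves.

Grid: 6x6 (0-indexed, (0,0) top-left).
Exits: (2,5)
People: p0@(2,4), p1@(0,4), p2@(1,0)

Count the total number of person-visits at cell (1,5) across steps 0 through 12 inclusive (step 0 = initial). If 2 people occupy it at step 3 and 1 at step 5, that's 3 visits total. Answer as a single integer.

Answer: 0

Derivation:
Step 0: p0@(2,4) p1@(0,4) p2@(1,0) -> at (1,5): 0 [-], cum=0
Step 1: p0@ESC p1@(1,4) p2@(2,0) -> at (1,5): 0 [-], cum=0
Step 2: p0@ESC p1@(2,4) p2@(2,1) -> at (1,5): 0 [-], cum=0
Step 3: p0@ESC p1@ESC p2@(2,2) -> at (1,5): 0 [-], cum=0
Step 4: p0@ESC p1@ESC p2@(2,3) -> at (1,5): 0 [-], cum=0
Step 5: p0@ESC p1@ESC p2@(2,4) -> at (1,5): 0 [-], cum=0
Step 6: p0@ESC p1@ESC p2@ESC -> at (1,5): 0 [-], cum=0
Total visits = 0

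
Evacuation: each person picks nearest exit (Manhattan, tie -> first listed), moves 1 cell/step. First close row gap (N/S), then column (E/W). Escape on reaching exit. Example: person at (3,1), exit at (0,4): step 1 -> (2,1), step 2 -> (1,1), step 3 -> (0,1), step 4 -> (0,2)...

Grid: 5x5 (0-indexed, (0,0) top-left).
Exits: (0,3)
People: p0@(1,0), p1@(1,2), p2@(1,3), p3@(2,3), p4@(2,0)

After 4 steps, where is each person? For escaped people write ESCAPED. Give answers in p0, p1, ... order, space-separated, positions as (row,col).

Step 1: p0:(1,0)->(0,0) | p1:(1,2)->(0,2) | p2:(1,3)->(0,3)->EXIT | p3:(2,3)->(1,3) | p4:(2,0)->(1,0)
Step 2: p0:(0,0)->(0,1) | p1:(0,2)->(0,3)->EXIT | p2:escaped | p3:(1,3)->(0,3)->EXIT | p4:(1,0)->(0,0)
Step 3: p0:(0,1)->(0,2) | p1:escaped | p2:escaped | p3:escaped | p4:(0,0)->(0,1)
Step 4: p0:(0,2)->(0,3)->EXIT | p1:escaped | p2:escaped | p3:escaped | p4:(0,1)->(0,2)

ESCAPED ESCAPED ESCAPED ESCAPED (0,2)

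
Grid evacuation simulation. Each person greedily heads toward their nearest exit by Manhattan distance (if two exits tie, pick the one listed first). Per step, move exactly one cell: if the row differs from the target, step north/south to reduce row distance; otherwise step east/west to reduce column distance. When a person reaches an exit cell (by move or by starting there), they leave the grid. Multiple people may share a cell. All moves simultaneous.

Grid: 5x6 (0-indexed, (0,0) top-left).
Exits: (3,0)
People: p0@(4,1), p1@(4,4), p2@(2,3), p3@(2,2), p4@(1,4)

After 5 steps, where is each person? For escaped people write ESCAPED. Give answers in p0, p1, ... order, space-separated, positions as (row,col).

Step 1: p0:(4,1)->(3,1) | p1:(4,4)->(3,4) | p2:(2,3)->(3,3) | p3:(2,2)->(3,2) | p4:(1,4)->(2,4)
Step 2: p0:(3,1)->(3,0)->EXIT | p1:(3,4)->(3,3) | p2:(3,3)->(3,2) | p3:(3,2)->(3,1) | p4:(2,4)->(3,4)
Step 3: p0:escaped | p1:(3,3)->(3,2) | p2:(3,2)->(3,1) | p3:(3,1)->(3,0)->EXIT | p4:(3,4)->(3,3)
Step 4: p0:escaped | p1:(3,2)->(3,1) | p2:(3,1)->(3,0)->EXIT | p3:escaped | p4:(3,3)->(3,2)
Step 5: p0:escaped | p1:(3,1)->(3,0)->EXIT | p2:escaped | p3:escaped | p4:(3,2)->(3,1)

ESCAPED ESCAPED ESCAPED ESCAPED (3,1)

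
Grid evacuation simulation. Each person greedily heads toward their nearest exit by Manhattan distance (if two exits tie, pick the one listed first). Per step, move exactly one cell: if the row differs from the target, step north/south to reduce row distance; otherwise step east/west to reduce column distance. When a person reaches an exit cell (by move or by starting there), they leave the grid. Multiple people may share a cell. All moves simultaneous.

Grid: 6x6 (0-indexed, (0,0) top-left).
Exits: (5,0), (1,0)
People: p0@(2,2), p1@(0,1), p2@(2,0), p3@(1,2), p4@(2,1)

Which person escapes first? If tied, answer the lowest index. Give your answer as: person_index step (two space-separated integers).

Answer: 2 1

Derivation:
Step 1: p0:(2,2)->(1,2) | p1:(0,1)->(1,1) | p2:(2,0)->(1,0)->EXIT | p3:(1,2)->(1,1) | p4:(2,1)->(1,1)
Step 2: p0:(1,2)->(1,1) | p1:(1,1)->(1,0)->EXIT | p2:escaped | p3:(1,1)->(1,0)->EXIT | p4:(1,1)->(1,0)->EXIT
Step 3: p0:(1,1)->(1,0)->EXIT | p1:escaped | p2:escaped | p3:escaped | p4:escaped
Exit steps: [3, 2, 1, 2, 2]
First to escape: p2 at step 1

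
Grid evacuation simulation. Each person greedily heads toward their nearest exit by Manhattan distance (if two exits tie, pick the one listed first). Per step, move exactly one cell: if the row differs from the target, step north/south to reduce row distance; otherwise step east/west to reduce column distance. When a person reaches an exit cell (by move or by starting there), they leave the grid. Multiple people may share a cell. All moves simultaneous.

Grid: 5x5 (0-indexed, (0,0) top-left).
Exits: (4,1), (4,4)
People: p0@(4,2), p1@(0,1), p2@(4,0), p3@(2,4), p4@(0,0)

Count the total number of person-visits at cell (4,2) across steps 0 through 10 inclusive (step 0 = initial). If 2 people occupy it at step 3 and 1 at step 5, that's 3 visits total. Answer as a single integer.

Step 0: p0@(4,2) p1@(0,1) p2@(4,0) p3@(2,4) p4@(0,0) -> at (4,2): 1 [p0], cum=1
Step 1: p0@ESC p1@(1,1) p2@ESC p3@(3,4) p4@(1,0) -> at (4,2): 0 [-], cum=1
Step 2: p0@ESC p1@(2,1) p2@ESC p3@ESC p4@(2,0) -> at (4,2): 0 [-], cum=1
Step 3: p0@ESC p1@(3,1) p2@ESC p3@ESC p4@(3,0) -> at (4,2): 0 [-], cum=1
Step 4: p0@ESC p1@ESC p2@ESC p3@ESC p4@(4,0) -> at (4,2): 0 [-], cum=1
Step 5: p0@ESC p1@ESC p2@ESC p3@ESC p4@ESC -> at (4,2): 0 [-], cum=1
Total visits = 1

Answer: 1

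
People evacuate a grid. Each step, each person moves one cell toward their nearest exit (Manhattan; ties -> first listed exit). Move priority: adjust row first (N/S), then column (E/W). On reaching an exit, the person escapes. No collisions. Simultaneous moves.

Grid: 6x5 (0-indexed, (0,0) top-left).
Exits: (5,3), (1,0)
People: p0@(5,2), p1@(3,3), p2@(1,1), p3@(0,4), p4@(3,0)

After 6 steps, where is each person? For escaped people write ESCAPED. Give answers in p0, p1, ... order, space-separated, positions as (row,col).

Step 1: p0:(5,2)->(5,3)->EXIT | p1:(3,3)->(4,3) | p2:(1,1)->(1,0)->EXIT | p3:(0,4)->(1,4) | p4:(3,0)->(2,0)
Step 2: p0:escaped | p1:(4,3)->(5,3)->EXIT | p2:escaped | p3:(1,4)->(1,3) | p4:(2,0)->(1,0)->EXIT
Step 3: p0:escaped | p1:escaped | p2:escaped | p3:(1,3)->(1,2) | p4:escaped
Step 4: p0:escaped | p1:escaped | p2:escaped | p3:(1,2)->(1,1) | p4:escaped
Step 5: p0:escaped | p1:escaped | p2:escaped | p3:(1,1)->(1,0)->EXIT | p4:escaped

ESCAPED ESCAPED ESCAPED ESCAPED ESCAPED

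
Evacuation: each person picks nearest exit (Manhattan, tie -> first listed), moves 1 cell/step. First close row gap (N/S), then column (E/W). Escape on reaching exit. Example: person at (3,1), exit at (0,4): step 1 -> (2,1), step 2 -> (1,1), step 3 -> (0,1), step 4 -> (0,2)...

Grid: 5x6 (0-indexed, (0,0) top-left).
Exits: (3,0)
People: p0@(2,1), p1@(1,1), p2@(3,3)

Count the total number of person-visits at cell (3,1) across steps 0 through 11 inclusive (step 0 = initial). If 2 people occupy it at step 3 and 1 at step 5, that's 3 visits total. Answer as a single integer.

Answer: 3

Derivation:
Step 0: p0@(2,1) p1@(1,1) p2@(3,3) -> at (3,1): 0 [-], cum=0
Step 1: p0@(3,1) p1@(2,1) p2@(3,2) -> at (3,1): 1 [p0], cum=1
Step 2: p0@ESC p1@(3,1) p2@(3,1) -> at (3,1): 2 [p1,p2], cum=3
Step 3: p0@ESC p1@ESC p2@ESC -> at (3,1): 0 [-], cum=3
Total visits = 3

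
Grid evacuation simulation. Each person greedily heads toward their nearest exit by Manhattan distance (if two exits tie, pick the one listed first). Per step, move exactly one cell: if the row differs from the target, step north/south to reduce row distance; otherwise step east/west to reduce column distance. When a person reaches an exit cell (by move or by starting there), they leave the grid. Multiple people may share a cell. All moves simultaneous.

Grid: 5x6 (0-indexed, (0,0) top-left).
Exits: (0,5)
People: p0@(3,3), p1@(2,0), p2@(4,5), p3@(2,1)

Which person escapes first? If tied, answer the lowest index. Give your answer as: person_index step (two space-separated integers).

Answer: 2 4

Derivation:
Step 1: p0:(3,3)->(2,3) | p1:(2,0)->(1,0) | p2:(4,5)->(3,5) | p3:(2,1)->(1,1)
Step 2: p0:(2,3)->(1,3) | p1:(1,0)->(0,0) | p2:(3,5)->(2,5) | p3:(1,1)->(0,1)
Step 3: p0:(1,3)->(0,3) | p1:(0,0)->(0,1) | p2:(2,5)->(1,5) | p3:(0,1)->(0,2)
Step 4: p0:(0,3)->(0,4) | p1:(0,1)->(0,2) | p2:(1,5)->(0,5)->EXIT | p3:(0,2)->(0,3)
Step 5: p0:(0,4)->(0,5)->EXIT | p1:(0,2)->(0,3) | p2:escaped | p3:(0,3)->(0,4)
Step 6: p0:escaped | p1:(0,3)->(0,4) | p2:escaped | p3:(0,4)->(0,5)->EXIT
Step 7: p0:escaped | p1:(0,4)->(0,5)->EXIT | p2:escaped | p3:escaped
Exit steps: [5, 7, 4, 6]
First to escape: p2 at step 4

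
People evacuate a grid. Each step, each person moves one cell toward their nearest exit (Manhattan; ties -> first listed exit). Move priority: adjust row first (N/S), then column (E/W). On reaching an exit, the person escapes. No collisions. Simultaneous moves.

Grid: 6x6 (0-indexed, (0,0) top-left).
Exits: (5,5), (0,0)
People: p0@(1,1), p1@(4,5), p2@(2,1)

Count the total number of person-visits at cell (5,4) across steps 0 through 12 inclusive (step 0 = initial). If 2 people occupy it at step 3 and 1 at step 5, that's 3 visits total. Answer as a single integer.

Step 0: p0@(1,1) p1@(4,5) p2@(2,1) -> at (5,4): 0 [-], cum=0
Step 1: p0@(0,1) p1@ESC p2@(1,1) -> at (5,4): 0 [-], cum=0
Step 2: p0@ESC p1@ESC p2@(0,1) -> at (5,4): 0 [-], cum=0
Step 3: p0@ESC p1@ESC p2@ESC -> at (5,4): 0 [-], cum=0
Total visits = 0

Answer: 0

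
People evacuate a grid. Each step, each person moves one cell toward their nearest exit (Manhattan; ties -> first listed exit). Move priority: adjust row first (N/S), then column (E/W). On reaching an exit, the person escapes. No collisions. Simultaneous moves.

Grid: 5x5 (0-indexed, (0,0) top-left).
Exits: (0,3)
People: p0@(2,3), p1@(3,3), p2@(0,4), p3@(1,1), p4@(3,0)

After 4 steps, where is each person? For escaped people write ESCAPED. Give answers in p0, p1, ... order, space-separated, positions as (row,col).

Step 1: p0:(2,3)->(1,3) | p1:(3,3)->(2,3) | p2:(0,4)->(0,3)->EXIT | p3:(1,1)->(0,1) | p4:(3,0)->(2,0)
Step 2: p0:(1,3)->(0,3)->EXIT | p1:(2,3)->(1,3) | p2:escaped | p3:(0,1)->(0,2) | p4:(2,0)->(1,0)
Step 3: p0:escaped | p1:(1,3)->(0,3)->EXIT | p2:escaped | p3:(0,2)->(0,3)->EXIT | p4:(1,0)->(0,0)
Step 4: p0:escaped | p1:escaped | p2:escaped | p3:escaped | p4:(0,0)->(0,1)

ESCAPED ESCAPED ESCAPED ESCAPED (0,1)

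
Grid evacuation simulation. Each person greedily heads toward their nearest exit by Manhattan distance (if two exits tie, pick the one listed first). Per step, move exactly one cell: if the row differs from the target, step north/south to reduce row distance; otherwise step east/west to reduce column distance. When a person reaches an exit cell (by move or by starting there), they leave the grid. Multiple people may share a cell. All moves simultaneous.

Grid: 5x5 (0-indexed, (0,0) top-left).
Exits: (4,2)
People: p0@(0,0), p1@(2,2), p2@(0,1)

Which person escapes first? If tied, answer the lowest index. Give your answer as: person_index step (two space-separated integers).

Answer: 1 2

Derivation:
Step 1: p0:(0,0)->(1,0) | p1:(2,2)->(3,2) | p2:(0,1)->(1,1)
Step 2: p0:(1,0)->(2,0) | p1:(3,2)->(4,2)->EXIT | p2:(1,1)->(2,1)
Step 3: p0:(2,0)->(3,0) | p1:escaped | p2:(2,1)->(3,1)
Step 4: p0:(3,0)->(4,0) | p1:escaped | p2:(3,1)->(4,1)
Step 5: p0:(4,0)->(4,1) | p1:escaped | p2:(4,1)->(4,2)->EXIT
Step 6: p0:(4,1)->(4,2)->EXIT | p1:escaped | p2:escaped
Exit steps: [6, 2, 5]
First to escape: p1 at step 2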